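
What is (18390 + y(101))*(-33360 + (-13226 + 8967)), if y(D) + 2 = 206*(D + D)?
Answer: -2257140000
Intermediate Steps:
y(D) = -2 + 412*D (y(D) = -2 + 206*(D + D) = -2 + 206*(2*D) = -2 + 412*D)
(18390 + y(101))*(-33360 + (-13226 + 8967)) = (18390 + (-2 + 412*101))*(-33360 + (-13226 + 8967)) = (18390 + (-2 + 41612))*(-33360 - 4259) = (18390 + 41610)*(-37619) = 60000*(-37619) = -2257140000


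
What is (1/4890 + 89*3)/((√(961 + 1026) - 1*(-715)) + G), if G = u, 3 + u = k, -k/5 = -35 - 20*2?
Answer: 1419220897/5768155980 - 1305631*√1987/5768155980 ≈ 0.23595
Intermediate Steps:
k = 375 (k = -5*(-35 - 20*2) = -5*(-35 - 40) = -5*(-75) = 375)
u = 372 (u = -3 + 375 = 372)
G = 372
(1/4890 + 89*3)/((√(961 + 1026) - 1*(-715)) + G) = (1/4890 + 89*3)/((√(961 + 1026) - 1*(-715)) + 372) = (1/4890 + 267)/((√1987 + 715) + 372) = 1305631/(4890*((715 + √1987) + 372)) = 1305631/(4890*(1087 + √1987))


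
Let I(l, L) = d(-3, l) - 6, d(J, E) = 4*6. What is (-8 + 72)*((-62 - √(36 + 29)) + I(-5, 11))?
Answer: -2816 - 64*√65 ≈ -3332.0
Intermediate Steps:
d(J, E) = 24
I(l, L) = 18 (I(l, L) = 24 - 6 = 18)
(-8 + 72)*((-62 - √(36 + 29)) + I(-5, 11)) = (-8 + 72)*((-62 - √(36 + 29)) + 18) = 64*((-62 - √65) + 18) = 64*(-44 - √65) = -2816 - 64*√65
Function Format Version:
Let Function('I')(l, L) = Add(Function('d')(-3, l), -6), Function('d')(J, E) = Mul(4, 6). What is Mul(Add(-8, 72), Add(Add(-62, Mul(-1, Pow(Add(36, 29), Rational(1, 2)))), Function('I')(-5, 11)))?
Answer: Add(-2816, Mul(-64, Pow(65, Rational(1, 2)))) ≈ -3332.0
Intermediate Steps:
Function('d')(J, E) = 24
Function('I')(l, L) = 18 (Function('I')(l, L) = Add(24, -6) = 18)
Mul(Add(-8, 72), Add(Add(-62, Mul(-1, Pow(Add(36, 29), Rational(1, 2)))), Function('I')(-5, 11))) = Mul(Add(-8, 72), Add(Add(-62, Mul(-1, Pow(Add(36, 29), Rational(1, 2)))), 18)) = Mul(64, Add(Add(-62, Mul(-1, Pow(65, Rational(1, 2)))), 18)) = Mul(64, Add(-44, Mul(-1, Pow(65, Rational(1, 2))))) = Add(-2816, Mul(-64, Pow(65, Rational(1, 2))))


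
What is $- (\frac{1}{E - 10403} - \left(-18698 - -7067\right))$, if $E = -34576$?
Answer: $- \frac{523150748}{44979} \approx -11631.0$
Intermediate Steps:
$- (\frac{1}{E - 10403} - \left(-18698 - -7067\right)) = - (\frac{1}{-34576 - 10403} - \left(-18698 - -7067\right)) = - (\frac{1}{-44979} - \left(-18698 + 7067\right)) = - (- \frac{1}{44979} - -11631) = - (- \frac{1}{44979} + 11631) = \left(-1\right) \frac{523150748}{44979} = - \frac{523150748}{44979}$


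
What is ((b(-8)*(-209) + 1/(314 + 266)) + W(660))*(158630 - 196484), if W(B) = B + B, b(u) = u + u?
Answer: -51199825167/290 ≈ -1.7655e+8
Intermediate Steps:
b(u) = 2*u
W(B) = 2*B
((b(-8)*(-209) + 1/(314 + 266)) + W(660))*(158630 - 196484) = (((2*(-8))*(-209) + 1/(314 + 266)) + 2*660)*(158630 - 196484) = ((-16*(-209) + 1/580) + 1320)*(-37854) = ((3344 + 1/580) + 1320)*(-37854) = (1939521/580 + 1320)*(-37854) = (2705121/580)*(-37854) = -51199825167/290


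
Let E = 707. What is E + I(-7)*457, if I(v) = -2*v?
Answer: 7105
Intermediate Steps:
E + I(-7)*457 = 707 - 2*(-7)*457 = 707 + 14*457 = 707 + 6398 = 7105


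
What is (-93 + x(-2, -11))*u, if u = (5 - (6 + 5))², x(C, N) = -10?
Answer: -3708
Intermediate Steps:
u = 36 (u = (5 - 1*11)² = (5 - 11)² = (-6)² = 36)
(-93 + x(-2, -11))*u = (-93 - 10)*36 = -103*36 = -3708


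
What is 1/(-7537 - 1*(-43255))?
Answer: 1/35718 ≈ 2.7997e-5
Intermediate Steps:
1/(-7537 - 1*(-43255)) = 1/(-7537 + 43255) = 1/35718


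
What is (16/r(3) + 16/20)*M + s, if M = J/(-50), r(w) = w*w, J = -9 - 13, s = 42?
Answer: 48526/1125 ≈ 43.134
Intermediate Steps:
J = -22
r(w) = w²
M = 11/25 (M = -22/(-50) = -22*(-1/50) = 11/25 ≈ 0.44000)
(16/r(3) + 16/20)*M + s = (16/(3²) + 16/20)*(11/25) + 42 = (16/9 + 16*(1/20))*(11/25) + 42 = (16*(⅑) + ⅘)*(11/25) + 42 = (16/9 + ⅘)*(11/25) + 42 = (116/45)*(11/25) + 42 = 1276/1125 + 42 = 48526/1125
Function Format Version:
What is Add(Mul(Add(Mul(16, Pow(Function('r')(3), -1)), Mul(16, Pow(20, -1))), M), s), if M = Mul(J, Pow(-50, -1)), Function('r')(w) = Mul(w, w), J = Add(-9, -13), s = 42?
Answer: Rational(48526, 1125) ≈ 43.134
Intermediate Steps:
J = -22
Function('r')(w) = Pow(w, 2)
M = Rational(11, 25) (M = Mul(-22, Pow(-50, -1)) = Mul(-22, Rational(-1, 50)) = Rational(11, 25) ≈ 0.44000)
Add(Mul(Add(Mul(16, Pow(Function('r')(3), -1)), Mul(16, Pow(20, -1))), M), s) = Add(Mul(Add(Mul(16, Pow(Pow(3, 2), -1)), Mul(16, Pow(20, -1))), Rational(11, 25)), 42) = Add(Mul(Add(Mul(16, Pow(9, -1)), Mul(16, Rational(1, 20))), Rational(11, 25)), 42) = Add(Mul(Add(Mul(16, Rational(1, 9)), Rational(4, 5)), Rational(11, 25)), 42) = Add(Mul(Add(Rational(16, 9), Rational(4, 5)), Rational(11, 25)), 42) = Add(Mul(Rational(116, 45), Rational(11, 25)), 42) = Add(Rational(1276, 1125), 42) = Rational(48526, 1125)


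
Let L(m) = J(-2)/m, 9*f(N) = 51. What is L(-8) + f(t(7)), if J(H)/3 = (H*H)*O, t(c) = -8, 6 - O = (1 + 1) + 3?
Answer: 25/6 ≈ 4.1667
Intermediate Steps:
O = 1 (O = 6 - ((1 + 1) + 3) = 6 - (2 + 3) = 6 - 1*5 = 6 - 5 = 1)
J(H) = 3*H² (J(H) = 3*((H*H)*1) = 3*(H²*1) = 3*H²)
f(N) = 17/3 (f(N) = (⅑)*51 = 17/3)
L(m) = 12/m (L(m) = (3*(-2)²)/m = (3*4)/m = 12/m)
L(-8) + f(t(7)) = 12/(-8) + 17/3 = 12*(-⅛) + 17/3 = -3/2 + 17/3 = 25/6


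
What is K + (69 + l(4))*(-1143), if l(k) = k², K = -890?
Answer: -98045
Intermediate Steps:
K + (69 + l(4))*(-1143) = -890 + (69 + 4²)*(-1143) = -890 + (69 + 16)*(-1143) = -890 + 85*(-1143) = -890 - 97155 = -98045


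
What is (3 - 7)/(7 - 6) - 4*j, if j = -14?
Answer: 52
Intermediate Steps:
(3 - 7)/(7 - 6) - 4*j = (3 - 7)/(7 - 6) - 4*(-14) = -4/1 + 56 = -4*1 + 56 = -4 + 56 = 52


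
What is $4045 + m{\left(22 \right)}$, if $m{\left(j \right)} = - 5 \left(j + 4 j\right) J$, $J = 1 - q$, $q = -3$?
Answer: $1845$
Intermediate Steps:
$J = 4$ ($J = 1 - -3 = 1 + 3 = 4$)
$m{\left(j \right)} = - 100 j$ ($m{\left(j \right)} = - 5 \left(j + 4 j\right) 4 = - 5 \cdot 5 j 4 = - 25 j 4 = - 100 j$)
$4045 + m{\left(22 \right)} = 4045 - 2200 = 1845$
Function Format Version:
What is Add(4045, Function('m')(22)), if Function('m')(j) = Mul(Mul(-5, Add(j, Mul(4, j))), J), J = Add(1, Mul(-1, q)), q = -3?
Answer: 1845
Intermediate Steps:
J = 4 (J = Add(1, Mul(-1, -3)) = Add(1, 3) = 4)
Function('m')(j) = Mul(-100, j) (Function('m')(j) = Mul(Mul(-5, Add(j, Mul(4, j))), 4) = Mul(Mul(-5, Mul(5, j)), 4) = Mul(Mul(-25, j), 4) = Mul(-100, j))
Add(4045, Function('m')(22)) = Add(4045, Mul(-100, 22)) = Add(4045, -2200) = 1845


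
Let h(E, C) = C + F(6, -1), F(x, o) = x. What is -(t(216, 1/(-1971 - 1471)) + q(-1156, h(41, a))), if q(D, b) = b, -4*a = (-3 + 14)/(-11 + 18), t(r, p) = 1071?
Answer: -30145/28 ≈ -1076.6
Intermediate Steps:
a = -11/28 (a = -(-3 + 14)/(4*(-11 + 18)) = -11/(4*7) = -1/4*11/7 = -11/28 ≈ -0.39286)
h(E, C) = 6 + C (h(E, C) = C + 6 = 6 + C)
-(t(216, 1/(-1971 - 1471)) + q(-1156, h(41, a))) = -(1071 + (6 - 11/28)) = -(1071 + 157/28) = -1*30145/28 = -30145/28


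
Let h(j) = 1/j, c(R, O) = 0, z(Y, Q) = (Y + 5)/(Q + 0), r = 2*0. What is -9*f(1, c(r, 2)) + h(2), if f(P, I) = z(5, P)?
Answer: -179/2 ≈ -89.500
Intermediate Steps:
r = 0
z(Y, Q) = (5 + Y)/Q
h(j) = 1/j
f(P, I) = 10/P (f(P, I) = (5 + 5)/P = 10/P)
-9*f(1, c(r, 2)) + h(2) = -90/1 + 1/2 = -90 + ½ = -179/2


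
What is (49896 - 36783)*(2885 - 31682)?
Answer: -377615061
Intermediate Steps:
(49896 - 36783)*(2885 - 31682) = 13113*(-28797) = -377615061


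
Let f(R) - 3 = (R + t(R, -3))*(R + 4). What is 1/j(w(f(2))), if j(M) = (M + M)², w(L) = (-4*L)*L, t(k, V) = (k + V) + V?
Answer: 1/419904 ≈ 2.3815e-6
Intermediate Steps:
t(k, V) = k + 2*V (t(k, V) = (V + k) + V = k + 2*V)
f(R) = 3 + (-6 + 2*R)*(4 + R) (f(R) = 3 + (R + (R + 2*(-3)))*(R + 4) = 3 + (R + (R - 6))*(4 + R) = 3 + (R + (-6 + R))*(4 + R) = 3 + (-6 + 2*R)*(4 + R))
w(L) = -4*L²
j(M) = 4*M² (j(M) = (2*M)² = 4*M²)
1/j(w(f(2))) = 1/(4*(-4*(-21 + 2*2 + 2*2²)²)²) = 1/(4*(-4*(-21 + 4 + 2*4)²)²) = 1/(4*(-4*(-21 + 4 + 8)²)²) = 1/(4*(-4*(-9)²)²) = 1/(4*(-4*81)²) = 1/(4*(-324)²) = 1/(4*104976) = 1/419904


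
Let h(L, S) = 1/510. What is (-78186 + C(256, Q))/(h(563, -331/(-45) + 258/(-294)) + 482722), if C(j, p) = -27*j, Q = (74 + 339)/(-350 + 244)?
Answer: -43399980/246188221 ≈ -0.17629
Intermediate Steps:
Q = -413/106 (Q = 413/(-106) = 413*(-1/106) = -413/106 ≈ -3.8962)
h(L, S) = 1/510
(-78186 + C(256, Q))/(h(563, -331/(-45) + 258/(-294)) + 482722) = (-78186 - 27*256)/(1/510 + 482722) = (-78186 - 6912)/(246188221/510) = -85098*510/246188221 = -43399980/246188221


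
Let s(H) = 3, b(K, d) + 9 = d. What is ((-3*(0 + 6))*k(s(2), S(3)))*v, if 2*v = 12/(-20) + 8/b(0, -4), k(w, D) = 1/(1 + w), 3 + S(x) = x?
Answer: 711/260 ≈ 2.7346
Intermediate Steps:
S(x) = -3 + x
b(K, d) = -9 + d
v = -79/130 (v = (12/(-20) + 8/(-9 - 4))/2 = (12*(-1/20) + 8/(-13))/2 = (-⅗ + 8*(-1/13))/2 = (-⅗ - 8/13)/2 = (½)*(-79/65) = -79/130 ≈ -0.60769)
((-3*(0 + 6))*k(s(2), S(3)))*v = ((-3*(0 + 6))/(1 + 3))*(-79/130) = (-3*6/4)*(-79/130) = -18*¼*(-79/130) = -9/2*(-79/130) = 711/260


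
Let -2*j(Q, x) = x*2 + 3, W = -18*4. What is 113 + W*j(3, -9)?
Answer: -427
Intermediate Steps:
W = -72
j(Q, x) = -3/2 - x (j(Q, x) = -(x*2 + 3)/2 = -(2*x + 3)/2 = -(3 + 2*x)/2 = -3/2 - x)
113 + W*j(3, -9) = 113 - 72*(-3/2 - 1*(-9)) = 113 - 72*(-3/2 + 9) = 113 - 72*15/2 = 113 - 540 = -427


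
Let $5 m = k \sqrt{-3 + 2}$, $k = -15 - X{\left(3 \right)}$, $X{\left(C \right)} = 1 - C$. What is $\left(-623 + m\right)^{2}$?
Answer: $\frac{9703056}{25} + \frac{16198 i}{5} \approx 3.8812 \cdot 10^{5} + 3239.6 i$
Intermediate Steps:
$k = -13$ ($k = -15 - \left(1 - 3\right) = -15 - -2 = -15 + 2 = -13$)
$m = - \frac{13 i}{5}$ ($m = \frac{\left(-13\right) \sqrt{-3 + 2}}{5} = \frac{\left(-13\right) \sqrt{-1}}{5} = \frac{\left(-13\right) i}{5} = - \frac{13 i}{5} \approx - 2.6 i$)
$\left(-623 + m\right)^{2} = \left(-623 - \frac{13 i}{5}\right)^{2}$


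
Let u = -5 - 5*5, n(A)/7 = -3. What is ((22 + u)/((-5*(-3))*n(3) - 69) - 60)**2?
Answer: 8288641/2304 ≈ 3597.5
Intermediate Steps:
n(A) = -21 (n(A) = 7*(-3) = -21)
u = -30 (u = -5 - 25 = -30)
((22 + u)/((-5*(-3))*n(3) - 69) - 60)**2 = ((22 - 30)/(-5*(-3)*(-21) - 69) - 60)**2 = (-8/(15*(-21) - 69) - 60)**2 = (-8/(-315 - 69) - 60)**2 = (-8/(-384) - 60)**2 = (-8*(-1/384) - 60)**2 = (1/48 - 60)**2 = (-2879/48)**2 = 8288641/2304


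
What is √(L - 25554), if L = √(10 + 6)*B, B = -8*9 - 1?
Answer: I*√25846 ≈ 160.77*I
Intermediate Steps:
B = -73 (B = -72 - 1 = -73)
L = -292 (L = √(10 + 6)*(-73) = √16*(-73) = 4*(-73) = -292)
√(L - 25554) = √(-292 - 25554) = √(-25846) = I*√25846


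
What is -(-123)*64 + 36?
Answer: 7908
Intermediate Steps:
-(-123)*64 + 36 = -123*(-64) + 36 = 7872 + 36 = 7908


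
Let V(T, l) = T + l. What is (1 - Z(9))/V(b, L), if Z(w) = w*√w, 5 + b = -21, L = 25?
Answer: 26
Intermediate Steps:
b = -26 (b = -5 - 21 = -26)
Z(w) = w^(3/2)
(1 - Z(9))/V(b, L) = (1 - 9^(3/2))/(-26 + 25) = (1 - 1*27)/(-1) = (1 - 27)*(-1) = -26*(-1) = 26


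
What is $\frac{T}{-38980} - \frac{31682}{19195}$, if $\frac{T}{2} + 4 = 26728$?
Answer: $- \frac{113044936}{37411055} \approx -3.0217$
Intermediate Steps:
$T = 53448$ ($T = -8 + 2 \cdot 26728 = -8 + 53456 = 53448$)
$\frac{T}{-38980} - \frac{31682}{19195} = \frac{53448}{-38980} - \frac{31682}{19195} = 53448 \left(- \frac{1}{38980}\right) - \frac{31682}{19195} = - \frac{13362}{9745} - \frac{31682}{19195} = - \frac{113044936}{37411055}$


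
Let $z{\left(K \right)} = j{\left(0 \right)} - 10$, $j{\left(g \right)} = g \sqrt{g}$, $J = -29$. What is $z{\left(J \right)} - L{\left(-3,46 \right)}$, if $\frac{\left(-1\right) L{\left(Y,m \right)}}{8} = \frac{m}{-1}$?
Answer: $-378$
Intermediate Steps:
$L{\left(Y,m \right)} = 8 m$ ($L{\left(Y,m \right)} = - 8 \frac{m}{-1} = - 8 m \left(-1\right) = - 8 \left(- m\right) = 8 m$)
$j{\left(g \right)} = g^{\frac{3}{2}}$
$z{\left(K \right)} = -10$ ($z{\left(K \right)} = 0^{\frac{3}{2}} - 10 = 0 - 10 = -10$)
$z{\left(J \right)} - L{\left(-3,46 \right)} = -10 - 8 \cdot 46 = -10 - 368 = -378$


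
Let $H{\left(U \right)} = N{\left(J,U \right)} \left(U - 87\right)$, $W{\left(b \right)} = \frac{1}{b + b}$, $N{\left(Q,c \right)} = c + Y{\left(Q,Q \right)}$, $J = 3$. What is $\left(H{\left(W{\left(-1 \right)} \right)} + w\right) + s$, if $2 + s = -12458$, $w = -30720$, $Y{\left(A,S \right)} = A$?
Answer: $- \frac{173595}{4} \approx -43399.0$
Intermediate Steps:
$s = -12460$ ($s = -2 - 12458 = -12460$)
$N{\left(Q,c \right)} = Q + c$ ($N{\left(Q,c \right)} = c + Q = Q + c$)
$W{\left(b \right)} = \frac{1}{2 b}$
$H{\left(U \right)} = \left(-87 + U\right) \left(3 + U\right)$ ($H{\left(U \right)} = \left(3 + U\right) \left(U - 87\right) = \left(3 + U\right) \left(-87 + U\right) = \left(-87 + U\right) \left(3 + U\right)$)
$\left(H{\left(W{\left(-1 \right)} \right)} + w\right) + s = \left(\left(-87 + \frac{1}{2 \left(-1\right)}\right) \left(3 + \frac{1}{2 \left(-1\right)}\right) - 30720\right) - 12460 = \left(\left(-87 + \frac{1}{2} \left(-1\right)\right) \left(3 + \frac{1}{2} \left(-1\right)\right) - 30720\right) - 12460 = \left(\left(-87 - \frac{1}{2}\right) \left(3 - \frac{1}{2}\right) - 30720\right) - 12460 = \left(\left(- \frac{175}{2}\right) \frac{5}{2} - 30720\right) - 12460 = \left(- \frac{875}{4} - 30720\right) - 12460 = - \frac{123755}{4} - 12460 = - \frac{173595}{4}$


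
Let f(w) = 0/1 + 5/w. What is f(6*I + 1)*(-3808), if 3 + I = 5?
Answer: -19040/13 ≈ -1464.6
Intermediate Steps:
I = 2 (I = -3 + 5 = 2)
f(w) = 5/w (f(w) = 0*1 + 5/w = 0 + 5/w = 5/w)
f(6*I + 1)*(-3808) = (5/(6*2 + 1))*(-3808) = (5/(12 + 1))*(-3808) = (5/13)*(-3808) = -19040/13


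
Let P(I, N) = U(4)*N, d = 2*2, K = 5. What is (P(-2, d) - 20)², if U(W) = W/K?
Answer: 7056/25 ≈ 282.24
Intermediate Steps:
U(W) = W/5
d = 4
P(I, N) = 4*N/5 (P(I, N) = ((⅕)*4)*N = 4*N/5)
(P(-2, d) - 20)² = ((⅘)*4 - 20)² = (16/5 - 20)² = (-84/5)² = 7056/25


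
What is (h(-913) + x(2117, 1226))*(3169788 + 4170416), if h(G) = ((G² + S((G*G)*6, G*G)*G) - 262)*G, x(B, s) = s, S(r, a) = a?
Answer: 5094662879168457984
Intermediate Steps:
h(G) = G*(-262 + G² + G³) (h(G) = ((G² + (G*G)*G) - 262)*G = ((G² + G²*G) - 262)*G = ((G² + G³) - 262)*G = (-262 + G² + G³)*G = G*(-262 + G² + G³))
(h(-913) + x(2117, 1226))*(3169788 + 4170416) = (-913*(-262 + (-913)² + (-913)³) + 1226)*(3169788 + 4170416) = (-913*(-262 + 833569 - 761048497) + 1226)*7340204 = (-913*(-760215190) + 1226)*7340204 = (694076468470 + 1226)*7340204 = 694076469696*7340204 = 5094662879168457984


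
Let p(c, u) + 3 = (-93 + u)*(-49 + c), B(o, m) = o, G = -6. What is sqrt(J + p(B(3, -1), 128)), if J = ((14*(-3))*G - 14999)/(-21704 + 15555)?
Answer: I*sqrt(60897174910)/6149 ≈ 40.132*I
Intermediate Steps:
p(c, u) = -3 + (-93 + u)*(-49 + c)
J = 14747/6149 (J = ((14*(-3))*(-6) - 14999)/(-21704 + 15555) = (-42*(-6) - 14999)/(-6149) = (252 - 14999)*(-1/6149) = -14747*(-1/6149) = 14747/6149 ≈ 2.3983)
sqrt(J + p(B(3, -1), 128)) = sqrt(14747/6149 + (4554 - 93*3 - 49*128 + 3*128)) = sqrt(14747/6149 + (4554 - 279 - 6272 + 384)) = sqrt(14747/6149 - 1613) = sqrt(-9903590/6149) = I*sqrt(60897174910)/6149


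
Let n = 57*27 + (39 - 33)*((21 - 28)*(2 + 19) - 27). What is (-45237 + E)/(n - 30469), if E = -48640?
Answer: 13411/4282 ≈ 3.1319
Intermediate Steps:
n = 495 (n = 1539 + 6*(-7*21 - 27) = 1539 + 6*(-147 - 27) = 1539 + 6*(-174) = 1539 - 1044 = 495)
(-45237 + E)/(n - 30469) = (-45237 - 48640)/(495 - 30469) = -93877/(-29974) = -93877*(-1/29974) = 13411/4282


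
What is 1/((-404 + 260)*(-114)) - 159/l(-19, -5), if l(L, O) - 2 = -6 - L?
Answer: -870043/82080 ≈ -10.600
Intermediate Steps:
l(L, O) = -4 - L (l(L, O) = 2 + (-6 - L) = -4 - L)
1/((-404 + 260)*(-114)) - 159/l(-19, -5) = 1/((-404 + 260)*(-114)) - 159/(-4 - 1*(-19)) = -1/114/(-144) - 159/(-4 + 19) = -1/144*(-1/114) - 159/15 = 1/16416 - 159*1/15 = 1/16416 - 53/5 = -870043/82080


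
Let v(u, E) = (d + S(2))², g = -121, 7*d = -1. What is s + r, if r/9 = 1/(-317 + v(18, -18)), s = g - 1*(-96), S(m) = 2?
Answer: -384541/15364 ≈ -25.029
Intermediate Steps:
d = -⅐ (d = (⅐)*(-1) = -⅐ ≈ -0.14286)
v(u, E) = 169/49 (v(u, E) = (-⅐ + 2)² = (13/7)² = 169/49)
s = -25 (s = -121 - 1*(-96) = -121 + 96 = -25)
r = -441/15364 (r = 9/(-317 + 169/49) = 9/(-15364/49) = 9*(-49/15364) = -441/15364 ≈ -0.028703)
s + r = -25 - 441/15364 = -384541/15364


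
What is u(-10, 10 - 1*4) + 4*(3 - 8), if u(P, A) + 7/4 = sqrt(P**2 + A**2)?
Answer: -87/4 + 2*sqrt(34) ≈ -10.088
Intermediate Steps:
u(P, A) = -7/4 + sqrt(A**2 + P**2) (u(P, A) = -7/4 + sqrt(P**2 + A**2) = -7/4 + sqrt(A**2 + P**2))
u(-10, 10 - 1*4) + 4*(3 - 8) = (-7/4 + sqrt((10 - 1*4)**2 + (-10)**2)) + 4*(3 - 8) = (-7/4 + sqrt((10 - 4)**2 + 100)) + 4*(-5) = (-7/4 + sqrt(6**2 + 100)) - 20 = (-7/4 + sqrt(36 + 100)) - 20 = (-7/4 + sqrt(136)) - 20 = (-7/4 + 2*sqrt(34)) - 20 = -87/4 + 2*sqrt(34)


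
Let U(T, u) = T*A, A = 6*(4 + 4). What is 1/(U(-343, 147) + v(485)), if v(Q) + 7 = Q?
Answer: -1/15986 ≈ -6.2555e-5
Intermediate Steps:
v(Q) = -7 + Q
A = 48 (A = 6*8 = 48)
U(T, u) = 48*T (U(T, u) = T*48 = 48*T)
1/(U(-343, 147) + v(485)) = 1/(48*(-343) + (-7 + 485)) = 1/(-16464 + 478) = 1/(-15986) = -1/15986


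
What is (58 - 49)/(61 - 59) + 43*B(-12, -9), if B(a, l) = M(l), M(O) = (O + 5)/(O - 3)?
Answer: 113/6 ≈ 18.833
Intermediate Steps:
M(O) = (5 + O)/(-3 + O)
B(a, l) = (5 + l)/(-3 + l)
(58 - 49)/(61 - 59) + 43*B(-12, -9) = (58 - 49)/(61 - 59) + 43*((5 - 9)/(-3 - 9)) = 9/2 + 43*(-4/(-12)) = 9*(1/2) + 43*(-1/12*(-4)) = 9/2 + 43*(1/3) = 9/2 + 43/3 = 113/6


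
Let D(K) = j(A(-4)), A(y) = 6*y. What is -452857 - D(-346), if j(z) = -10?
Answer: -452847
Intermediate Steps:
D(K) = -10
-452857 - D(-346) = -452857 - 1*(-10) = -452857 + 10 = -452847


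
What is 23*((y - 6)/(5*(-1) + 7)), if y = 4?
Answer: -23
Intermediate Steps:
23*((y - 6)/(5*(-1) + 7)) = 23*((4 - 6)/(5*(-1) + 7)) = 23*(-2/(-5 + 7)) = 23*(-2/2) = 23*(-2*½) = 23*(-1) = -23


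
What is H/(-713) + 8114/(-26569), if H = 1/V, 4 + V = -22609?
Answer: -130822555297/428373820261 ≈ -0.30539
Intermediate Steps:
V = -22613 (V = -4 - 22609 = -22613)
H = -1/22613 (H = 1/(-22613) = -1/22613 ≈ -4.4222e-5)
H/(-713) + 8114/(-26569) = -1/22613/(-713) + 8114/(-26569) = -1/22613*(-1/713) + 8114*(-1/26569) = 1/16123069 - 8114/26569 = -130822555297/428373820261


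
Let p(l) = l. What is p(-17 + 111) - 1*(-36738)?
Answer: 36832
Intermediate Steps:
p(-17 + 111) - 1*(-36738) = (-17 + 111) - 1*(-36738) = 94 + 36738 = 36832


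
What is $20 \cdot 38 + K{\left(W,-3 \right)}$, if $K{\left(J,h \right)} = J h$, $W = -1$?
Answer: $763$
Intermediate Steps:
$20 \cdot 38 + K{\left(W,-3 \right)} = 20 \cdot 38 - -3 = 760 + 3 = 763$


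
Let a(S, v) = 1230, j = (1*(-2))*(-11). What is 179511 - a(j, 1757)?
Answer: 178281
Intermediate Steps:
j = 22 (j = -2*(-11) = 22)
179511 - a(j, 1757) = 179511 - 1*1230 = 179511 - 1230 = 178281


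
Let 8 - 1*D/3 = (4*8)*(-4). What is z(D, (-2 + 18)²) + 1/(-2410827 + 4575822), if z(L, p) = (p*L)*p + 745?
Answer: 57890738747836/2164995 ≈ 2.6739e+7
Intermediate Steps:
D = 408 (D = 24 - 3*4*8*(-4) = 24 - 96*(-4) = 24 - 3*(-128) = 24 + 384 = 408)
z(L, p) = 745 + L*p² (z(L, p) = (L*p)*p + 745 = L*p² + 745 = 745 + L*p²)
z(D, (-2 + 18)²) + 1/(-2410827 + 4575822) = (745 + 408*((-2 + 18)²)²) + 1/(-2410827 + 4575822) = (745 + 408*(16²)²) + 1/2164995 = (745 + 408*256²) + 1/2164995 = (745 + 408*65536) + 1/2164995 = (745 + 26738688) + 1/2164995 = 26739433 + 1/2164995 = 57890738747836/2164995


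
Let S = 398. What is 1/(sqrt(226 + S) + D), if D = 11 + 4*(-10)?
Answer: -29/217 - 4*sqrt(39)/217 ≈ -0.24876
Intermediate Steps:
D = -29 (D = 11 - 40 = -29)
1/(sqrt(226 + S) + D) = 1/(sqrt(226 + 398) - 29) = 1/(sqrt(624) - 29) = 1/(4*sqrt(39) - 29) = 1/(-29 + 4*sqrt(39))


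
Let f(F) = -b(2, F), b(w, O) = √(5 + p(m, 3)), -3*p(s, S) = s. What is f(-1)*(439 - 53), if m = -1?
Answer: -1544*√3/3 ≈ -891.43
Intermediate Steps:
p(s, S) = -s/3
b(w, O) = 4*√3/3 (b(w, O) = √(5 - ⅓*(-1)) = √(5 + ⅓) = √(16/3) = 4*√3/3)
f(F) = -4*√3/3
f(-1)*(439 - 53) = (-4*√3/3)*(439 - 53) = -4*√3/3*386 = -1544*√3/3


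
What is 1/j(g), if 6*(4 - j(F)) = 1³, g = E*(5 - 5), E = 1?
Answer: 6/23 ≈ 0.26087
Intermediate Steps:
g = 0 (g = 1*(5 - 5) = 1*0 = 0)
j(F) = 23/6 (j(F) = 4 - ⅙*1³ = 4 - ⅙*1 = 4 - ⅙ = 23/6)
1/j(g) = 1/(23/6) = 6/23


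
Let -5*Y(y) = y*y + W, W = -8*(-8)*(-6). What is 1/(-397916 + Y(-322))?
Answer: -1/418576 ≈ -2.3891e-6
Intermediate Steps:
W = -384 (W = 64*(-6) = -384)
Y(y) = 384/5 - y²/5 (Y(y) = -(y*y - 384)/5 = -(y² - 384)/5 = -(-384 + y²)/5 = 384/5 - y²/5)
1/(-397916 + Y(-322)) = 1/(-397916 + (384/5 - ⅕*(-322)²)) = 1/(-397916 + (384/5 - ⅕*103684)) = 1/(-397916 + (384/5 - 103684/5)) = 1/(-397916 - 20660) = 1/(-418576) = -1/418576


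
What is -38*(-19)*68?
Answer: 49096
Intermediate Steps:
-38*(-19)*68 = 722*68 = 49096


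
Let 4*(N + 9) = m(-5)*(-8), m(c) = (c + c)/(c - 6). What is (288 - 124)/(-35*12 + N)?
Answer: -1804/4739 ≈ -0.38067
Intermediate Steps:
m(c) = 2*c/(-6 + c) (m(c) = (2*c)/(-6 + c) = 2*c/(-6 + c))
N = -119/11 (N = -9 + ((2*(-5)/(-6 - 5))*(-8))/4 = -9 + ((2*(-5)/(-11))*(-8))/4 = -9 + ((2*(-5)*(-1/11))*(-8))/4 = -9 + ((10/11)*(-8))/4 = -9 + (¼)*(-80/11) = -9 - 20/11 = -119/11 ≈ -10.818)
(288 - 124)/(-35*12 + N) = (288 - 124)/(-35*12 - 119/11) = 164/(-420 - 119/11) = 164/(-4739/11) = 164*(-11/4739) = -1804/4739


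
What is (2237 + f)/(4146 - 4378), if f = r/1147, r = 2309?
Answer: -642037/66526 ≈ -9.6509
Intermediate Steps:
f = 2309/1147 ≈ 2.0131
(2237 + f)/(4146 - 4378) = (2237 + 2309/1147)/(4146 - 4378) = (2568148/1147)/(-232) = (2568148/1147)*(-1/232) = -642037/66526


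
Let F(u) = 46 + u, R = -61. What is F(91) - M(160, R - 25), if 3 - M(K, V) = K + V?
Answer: 208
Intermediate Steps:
M(K, V) = 3 - K - V (M(K, V) = 3 - (K + V) = 3 + (-K - V) = 3 - K - V)
F(91) - M(160, R - 25) = (46 + 91) - (3 - 1*160 - (-61 - 25)) = 137 - (3 - 160 - 1*(-86)) = 137 - (3 - 160 + 86) = 137 - 1*(-71) = 137 + 71 = 208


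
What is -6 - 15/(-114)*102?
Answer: 141/19 ≈ 7.4211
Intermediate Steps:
-6 - 15/(-114)*102 = -6 - 15*(-1/114)*102 = -6 + (5/38)*102 = -6 + 255/19 = 141/19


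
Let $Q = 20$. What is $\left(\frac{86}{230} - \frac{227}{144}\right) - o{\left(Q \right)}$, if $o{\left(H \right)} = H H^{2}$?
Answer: $- \frac{132499913}{16560} \approx -8001.2$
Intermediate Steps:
$o{\left(H \right)} = H^{3}$
$\left(\frac{86}{230} - \frac{227}{144}\right) - o{\left(Q \right)} = \left(\frac{86}{230} - \frac{227}{144}\right) - 20^{3} = \left(86 \cdot \frac{1}{230} - \frac{227}{144}\right) - 8000 = \left(\frac{43}{115} - \frac{227}{144}\right) - 8000 = - \frac{19913}{16560} - 8000 = - \frac{132499913}{16560}$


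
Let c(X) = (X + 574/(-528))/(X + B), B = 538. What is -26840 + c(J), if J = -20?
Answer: -3670429247/136752 ≈ -26840.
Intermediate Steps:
c(X) = (-287/264 + X)/(538 + X) (c(X) = (X + 574/(-528))/(X + 538) = (X + 574*(-1/528))/(538 + X) = (X - 287/264)/(538 + X) = (-287/264 + X)/(538 + X))
-26840 + c(J) = -26840 + (-287/264 - 20)/(538 - 20) = -26840 - 5567/264/518 = -26840 + (1/518)*(-5567/264) = -26840 - 5567/136752 = -3670429247/136752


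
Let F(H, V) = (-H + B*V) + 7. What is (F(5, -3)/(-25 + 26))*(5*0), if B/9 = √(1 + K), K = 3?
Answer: 0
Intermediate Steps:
B = 18 (B = 9*√(1 + 3) = 9*√4 = 9*2 = 18)
F(H, V) = 7 - H + 18*V (F(H, V) = (-H + 18*V) + 7 = 7 - H + 18*V)
(F(5, -3)/(-25 + 26))*(5*0) = ((7 - 1*5 + 18*(-3))/(-25 + 26))*(5*0) = ((7 - 5 - 54)/1)*0 = -52*1*0 = -52*0 = 0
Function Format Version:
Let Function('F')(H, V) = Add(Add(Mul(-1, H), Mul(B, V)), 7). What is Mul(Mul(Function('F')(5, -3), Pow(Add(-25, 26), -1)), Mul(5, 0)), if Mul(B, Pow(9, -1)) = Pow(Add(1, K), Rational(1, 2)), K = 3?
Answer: 0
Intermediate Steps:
B = 18 (B = Mul(9, Pow(Add(1, 3), Rational(1, 2))) = Mul(9, Pow(4, Rational(1, 2))) = Mul(9, 2) = 18)
Function('F')(H, V) = Add(7, Mul(-1, H), Mul(18, V)) (Function('F')(H, V) = Add(Add(Mul(-1, H), Mul(18, V)), 7) = Add(7, Mul(-1, H), Mul(18, V)))
Mul(Mul(Function('F')(5, -3), Pow(Add(-25, 26), -1)), Mul(5, 0)) = Mul(Mul(Add(7, Mul(-1, 5), Mul(18, -3)), Pow(Add(-25, 26), -1)), Mul(5, 0)) = Mul(Mul(Add(7, -5, -54), Pow(1, -1)), 0) = Mul(Mul(-52, 1), 0) = Mul(-52, 0) = 0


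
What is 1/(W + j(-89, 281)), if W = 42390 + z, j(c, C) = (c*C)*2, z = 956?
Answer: -1/6672 ≈ -0.00014988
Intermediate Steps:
j(c, C) = 2*C*c (j(c, C) = (C*c)*2 = 2*C*c)
W = 43346 (W = 42390 + 956 = 43346)
1/(W + j(-89, 281)) = 1/(43346 + 2*281*(-89)) = 1/(43346 - 50018) = 1/(-6672) = -1/6672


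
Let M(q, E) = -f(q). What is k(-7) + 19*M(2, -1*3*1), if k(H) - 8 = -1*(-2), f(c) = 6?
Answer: -104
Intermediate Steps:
M(q, E) = -6 (M(q, E) = -1*6 = -6)
k(H) = 10 (k(H) = 8 - 1*(-2) = 8 + 2 = 10)
k(-7) + 19*M(2, -1*3*1) = 10 + 19*(-6) = 10 - 114 = -104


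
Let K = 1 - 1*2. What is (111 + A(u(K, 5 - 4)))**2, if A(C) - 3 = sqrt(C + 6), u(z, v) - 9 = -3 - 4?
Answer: 13004 + 456*sqrt(2) ≈ 13649.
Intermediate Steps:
K = -1 (K = 1 - 2 = -1)
u(z, v) = 2 (u(z, v) = 9 + (-3 - 4) = 9 - 7 = 2)
A(C) = 3 + sqrt(6 + C) (A(C) = 3 + sqrt(C + 6) = 3 + sqrt(6 + C))
(111 + A(u(K, 5 - 4)))**2 = (111 + (3 + sqrt(6 + 2)))**2 = (111 + (3 + sqrt(8)))**2 = (111 + (3 + 2*sqrt(2)))**2 = (114 + 2*sqrt(2))**2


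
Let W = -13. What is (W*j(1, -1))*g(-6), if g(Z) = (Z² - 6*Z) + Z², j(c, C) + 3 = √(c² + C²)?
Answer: 4212 - 1404*√2 ≈ 2226.4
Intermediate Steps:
j(c, C) = -3 + √(C² + c²) (j(c, C) = -3 + √(c² + C²) = -3 + √(C² + c²))
g(Z) = -6*Z + 2*Z²
(W*j(1, -1))*g(-6) = (-13*(-3 + √((-1)² + 1²)))*(2*(-6)*(-3 - 6)) = (-13*(-3 + √(1 + 1)))*(2*(-6)*(-9)) = -13*(-3 + √2)*108 = (39 - 13*√2)*108 = 4212 - 1404*√2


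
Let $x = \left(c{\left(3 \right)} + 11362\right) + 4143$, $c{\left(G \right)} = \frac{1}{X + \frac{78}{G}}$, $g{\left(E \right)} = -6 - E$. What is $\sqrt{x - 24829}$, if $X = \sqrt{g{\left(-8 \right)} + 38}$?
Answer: $\frac{\sqrt{-484846 - 37296 \sqrt{10}}}{2 \sqrt{13 + \sqrt{10}}} \approx 96.561 i$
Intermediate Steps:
$X = 2 \sqrt{10}$ ($X = \sqrt{\left(-6 - -8\right) + 38} = \sqrt{\left(-6 + 8\right) + 38} = \sqrt{2 + 38} = \sqrt{40} = 2 \sqrt{10} \approx 6.3246$)
$c{\left(G \right)} = \frac{1}{2 \sqrt{10} + \frac{78}{G}}$
$x = 15505 + \frac{3}{2 \left(39 + 3 \sqrt{10}\right)}$ ($x = \left(\frac{1}{2} \cdot 3 \frac{1}{39 + 3 \sqrt{10}} + 11362\right) + 4143 = \left(\frac{3}{2 \left(39 + 3 \sqrt{10}\right)} + 11362\right) + 4143 = \left(11362 + \frac{3}{2 \left(39 + 3 \sqrt{10}\right)}\right) + 4143 = 15505 + \frac{3}{2 \left(39 + 3 \sqrt{10}\right)} \approx 15505.0$)
$\sqrt{x - 24829} = \sqrt{\left(\frac{4930603}{318} - \frac{\sqrt{10}}{318}\right) - 24829} = \sqrt{- \frac{2965019}{318} - \frac{\sqrt{10}}{318}}$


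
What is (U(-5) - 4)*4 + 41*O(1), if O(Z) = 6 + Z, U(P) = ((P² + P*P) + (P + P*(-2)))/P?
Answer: 227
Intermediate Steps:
U(P) = (-P + 2*P²)/P (U(P) = ((P² + P²) + (P - 2*P))/P = (2*P² - P)/P = (-P + 2*P²)/P)
(U(-5) - 4)*4 + 41*O(1) = ((-1 + 2*(-5)) - 4)*4 + 41*(6 + 1) = ((-1 - 10) - 4)*4 + 41*7 = (-11 - 4)*4 + 287 = -15*4 + 287 = -60 + 287 = 227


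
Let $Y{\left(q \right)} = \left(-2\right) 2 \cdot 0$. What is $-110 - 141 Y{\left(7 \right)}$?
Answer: $-110$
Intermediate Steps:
$Y{\left(q \right)} = 0$ ($Y{\left(q \right)} = \left(-4\right) 0 = 0$)
$-110 - 141 Y{\left(7 \right)} = -110 - 0 = -110 + 0 = -110$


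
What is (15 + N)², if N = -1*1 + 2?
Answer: 256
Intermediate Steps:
N = 1 (N = -1 + 2 = 1)
(15 + N)² = (15 + 1)² = 16² = 256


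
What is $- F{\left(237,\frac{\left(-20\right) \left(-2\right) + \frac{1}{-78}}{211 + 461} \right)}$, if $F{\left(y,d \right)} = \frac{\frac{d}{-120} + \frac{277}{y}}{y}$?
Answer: $- \frac{580522879}{117766172160} \approx -0.0049295$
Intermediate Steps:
$F{\left(y,d \right)} = \frac{\frac{277}{y} - \frac{d}{120}}{y}$ ($F{\left(y,d \right)} = \frac{d \left(- \frac{1}{120}\right) + \frac{277}{y}}{y} = \frac{- \frac{d}{120} + \frac{277}{y}}{y} = \frac{\frac{277}{y} - \frac{d}{120}}{y}$)
$- F{\left(237,\frac{\left(-20\right) \left(-2\right) + \frac{1}{-78}}{211 + 461} \right)} = - \frac{33240 - \frac{\left(-20\right) \left(-2\right) + \frac{1}{-78}}{211 + 461} \cdot 237}{120 \cdot 56169} = - \frac{33240 - \frac{40 - \frac{1}{78}}{672} \cdot 237}{120 \cdot 56169} = - \frac{33240 - \frac{3119}{78} \cdot \frac{1}{672} \cdot 237}{120 \cdot 56169} = - \frac{33240 - \frac{3119}{52416} \cdot 237}{120 \cdot 56169} = - \frac{33240 - \frac{246401}{17472}}{120 \cdot 56169} = - \frac{580522879}{120 \cdot 56169 \cdot 17472} = \left(-1\right) \frac{580522879}{117766172160} = - \frac{580522879}{117766172160}$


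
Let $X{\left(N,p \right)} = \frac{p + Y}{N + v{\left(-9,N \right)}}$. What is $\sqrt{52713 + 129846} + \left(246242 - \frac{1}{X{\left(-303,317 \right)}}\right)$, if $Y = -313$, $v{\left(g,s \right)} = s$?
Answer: $\frac{492787}{2} + \sqrt{182559} \approx 2.4682 \cdot 10^{5}$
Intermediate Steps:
$X{\left(N,p \right)} = \frac{-313 + p}{2 N}$ ($X{\left(N,p \right)} = \frac{p - 313}{N + N} = \frac{-313 + p}{2 N}$)
$\sqrt{52713 + 129846} + \left(246242 - \frac{1}{X{\left(-303,317 \right)}}\right) = \sqrt{52713 + 129846} + \left(246242 - \frac{1}{\frac{1}{2} \frac{1}{-303} \left(-313 + 317\right)}\right) = \sqrt{182559} + \left(246242 - \frac{1}{\frac{1}{2} \left(- \frac{1}{303}\right) 4}\right) = \sqrt{182559} + \left(246242 - \frac{1}{- \frac{2}{303}}\right) = \sqrt{182559} + \left(246242 - - \frac{303}{2}\right) = \sqrt{182559} + \left(246242 + \frac{303}{2}\right) = \sqrt{182559} + \frac{492787}{2} = \frac{492787}{2} + \sqrt{182559}$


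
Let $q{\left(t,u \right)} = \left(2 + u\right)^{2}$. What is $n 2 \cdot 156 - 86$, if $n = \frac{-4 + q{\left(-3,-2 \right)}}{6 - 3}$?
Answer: $-502$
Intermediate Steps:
$n = - \frac{4}{3}$ ($n = \frac{-4 + \left(2 - 2\right)^{2}}{6 - 3} = \frac{-4 + 0^{2}}{3} = \left(-4 + 0\right) \frac{1}{3} = \left(-4\right) \frac{1}{3} = - \frac{4}{3} \approx -1.3333$)
$n 2 \cdot 156 - 86 = \left(- \frac{4}{3}\right) 2 \cdot 156 - 86 = \left(- \frac{8}{3}\right) 156 - 86 = -416 - 86 = -502$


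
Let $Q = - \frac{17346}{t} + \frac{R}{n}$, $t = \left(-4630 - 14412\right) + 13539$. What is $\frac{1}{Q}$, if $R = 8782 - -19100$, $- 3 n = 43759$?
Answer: $\frac{240805777}{298739676} \approx 0.80607$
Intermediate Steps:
$n = - \frac{43759}{3}$ ($n = \left(- \frac{1}{3}\right) 43759 = - \frac{43759}{3} \approx -14586.0$)
$t = -5503$ ($t = -19042 + 13539 = -5503$)
$R = 27882$ ($R = 8782 + 19100 = 27882$)
$Q = \frac{298739676}{240805777}$ ($Q = - \frac{17346}{-5503} + \frac{27882}{- \frac{43759}{3}} = \left(-17346\right) \left(- \frac{1}{5503}\right) + 27882 \left(- \frac{3}{43759}\right) = \frac{17346}{5503} - \frac{83646}{43759} = \frac{298739676}{240805777} \approx 1.2406$)
$\frac{1}{Q} = \frac{1}{\frac{298739676}{240805777}} = \frac{240805777}{298739676}$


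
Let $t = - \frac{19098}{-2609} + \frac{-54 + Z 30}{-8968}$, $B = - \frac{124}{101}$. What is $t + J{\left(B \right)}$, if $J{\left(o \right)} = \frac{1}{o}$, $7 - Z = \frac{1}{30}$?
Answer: $\frac{4706073361}{725322872} \approx 6.4882$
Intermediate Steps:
$Z = \frac{209}{30}$ ($Z = 7 - \frac{1}{30} = \frac{209}{30} \approx 6.9667$)
$B = - \frac{124}{101}$ ($B = \left(-124\right) \frac{1}{101} = - \frac{124}{101} \approx -1.2277$)
$t = \frac{170866469}{23397512}$ ($t = - \frac{19098}{-2609} + \frac{-54 + \frac{209}{30} \cdot 30}{-8968} = \left(-19098\right) \left(- \frac{1}{2609}\right) + \left(-54 + 209\right) \left(- \frac{1}{8968}\right) = \frac{19098}{2609} + 155 \left(- \frac{1}{8968}\right) = \frac{19098}{2609} - \frac{155}{8968} = \frac{170866469}{23397512} \approx 7.3028$)
$t + J{\left(B \right)} = \frac{170866469}{23397512} + \frac{1}{- \frac{124}{101}} = \frac{170866469}{23397512} - \frac{101}{124} = \frac{4706073361}{725322872}$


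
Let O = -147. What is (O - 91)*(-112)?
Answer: 26656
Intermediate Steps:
(O - 91)*(-112) = (-147 - 91)*(-112) = -238*(-112) = 26656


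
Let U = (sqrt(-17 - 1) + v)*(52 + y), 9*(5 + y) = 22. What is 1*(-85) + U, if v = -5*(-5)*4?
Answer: 43735/9 + 445*I*sqrt(2)/3 ≈ 4859.4 + 209.77*I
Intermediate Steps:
y = -23/9 (y = -5 + (1/9)*22 = -5 + 22/9 = -23/9 ≈ -2.5556)
v = 100 (v = 25*4 = 100)
U = 44500/9 + 445*I*sqrt(2)/3 (U = (sqrt(-17 - 1) + 100)*(52 - 23/9) = (sqrt(-18) + 100)*(445/9) = (3*I*sqrt(2) + 100)*(445/9) = (100 + 3*I*sqrt(2))*(445/9) = 44500/9 + 445*I*sqrt(2)/3 ≈ 4944.4 + 209.77*I)
1*(-85) + U = 1*(-85) + (44500/9 + 445*I*sqrt(2)/3) = -85 + (44500/9 + 445*I*sqrt(2)/3) = 43735/9 + 445*I*sqrt(2)/3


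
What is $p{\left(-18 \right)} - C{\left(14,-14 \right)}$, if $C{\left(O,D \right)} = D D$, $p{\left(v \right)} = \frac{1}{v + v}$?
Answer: $- \frac{7057}{36} \approx -196.03$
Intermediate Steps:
$p{\left(v \right)} = \frac{1}{2 v}$
$C{\left(O,D \right)} = D^{2}$
$p{\left(-18 \right)} - C{\left(14,-14 \right)} = \frac{1}{2 \left(-18\right)} - \left(-14\right)^{2} = \frac{1}{2} \left(- \frac{1}{18}\right) - 196 = - \frac{1}{36} - 196 = - \frac{7057}{36}$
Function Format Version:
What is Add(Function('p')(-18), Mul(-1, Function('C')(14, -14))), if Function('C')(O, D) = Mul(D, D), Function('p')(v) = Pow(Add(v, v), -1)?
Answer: Rational(-7057, 36) ≈ -196.03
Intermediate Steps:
Function('p')(v) = Mul(Rational(1, 2), Pow(v, -1)) (Function('p')(v) = Pow(Mul(2, v), -1) = Mul(Rational(1, 2), Pow(v, -1)))
Function('C')(O, D) = Pow(D, 2)
Add(Function('p')(-18), Mul(-1, Function('C')(14, -14))) = Add(Mul(Rational(1, 2), Pow(-18, -1)), Mul(-1, Pow(-14, 2))) = Add(Mul(Rational(1, 2), Rational(-1, 18)), Mul(-1, 196)) = Add(Rational(-1, 36), -196) = Rational(-7057, 36)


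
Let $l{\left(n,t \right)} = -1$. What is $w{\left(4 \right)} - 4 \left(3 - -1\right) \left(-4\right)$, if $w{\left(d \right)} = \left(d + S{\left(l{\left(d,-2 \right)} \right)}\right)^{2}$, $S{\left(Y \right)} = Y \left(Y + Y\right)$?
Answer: $2304$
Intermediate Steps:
$S{\left(Y \right)} = 2 Y^{2}$ ($S{\left(Y \right)} = Y 2 Y = 2 Y^{2}$)
$w{\left(d \right)} = \left(2 + d\right)^{2}$ ($w{\left(d \right)} = \left(d + 2 \left(-1\right)^{2}\right)^{2} = \left(d + 2 \cdot 1\right)^{2} = \left(d + 2\right)^{2} = \left(2 + d\right)^{2}$)
$w{\left(4 \right)} - 4 \left(3 - -1\right) \left(-4\right) = \left(2 + 4\right)^{2} - 4 \left(3 - -1\right) \left(-4\right) = 6^{2} - 4 \left(3 + 1\right) \left(-4\right) = 36 \left(-4\right) 4 \left(-4\right) = 36 \left(\left(-16\right) \left(-4\right)\right) = 36 \cdot 64 = 2304$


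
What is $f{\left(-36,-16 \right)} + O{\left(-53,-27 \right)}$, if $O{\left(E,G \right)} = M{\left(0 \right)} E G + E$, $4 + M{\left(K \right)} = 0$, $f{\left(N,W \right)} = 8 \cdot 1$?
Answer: $-5769$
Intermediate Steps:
$f{\left(N,W \right)} = 8$
$M{\left(K \right)} = -4$ ($M{\left(K \right)} = -4 + 0 = -4$)
$O{\left(E,G \right)} = E - 4 E G$ ($O{\left(E,G \right)} = - 4 E G + E = E - 4 E G$)
$f{\left(-36,-16 \right)} + O{\left(-53,-27 \right)} = 8 - 53 \left(1 - -108\right) = 8 - 53 \left(1 + 108\right) = 8 - 5777 = -5769$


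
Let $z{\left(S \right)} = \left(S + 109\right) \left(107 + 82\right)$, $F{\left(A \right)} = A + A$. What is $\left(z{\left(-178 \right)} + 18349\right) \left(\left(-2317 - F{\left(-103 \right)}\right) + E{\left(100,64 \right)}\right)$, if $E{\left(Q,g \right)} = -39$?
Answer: $-11412200$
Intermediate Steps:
$F{\left(A \right)} = 2 A$
$z{\left(S \right)} = 20601 + 189 S$ ($z{\left(S \right)} = \left(109 + S\right) 189 = 20601 + 189 S$)
$\left(z{\left(-178 \right)} + 18349\right) \left(\left(-2317 - F{\left(-103 \right)}\right) + E{\left(100,64 \right)}\right) = \left(\left(20601 + 189 \left(-178\right)\right) + 18349\right) \left(\left(-2317 - 2 \left(-103\right)\right) - 39\right) = \left(\left(20601 - 33642\right) + 18349\right) \left(\left(-2317 - -206\right) - 39\right) = \left(-13041 + 18349\right) \left(\left(-2317 + 206\right) - 39\right) = 5308 \left(-2111 - 39\right) = 5308 \left(-2150\right) = -11412200$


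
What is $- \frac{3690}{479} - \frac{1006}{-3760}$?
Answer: $- \frac{6696263}{900520} \approx -7.436$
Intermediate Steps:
$- \frac{3690}{479} - \frac{1006}{-3760} = \left(-3690\right) \frac{1}{479} - - \frac{503}{1880} = - \frac{3690}{479} + \frac{503}{1880} = - \frac{6696263}{900520}$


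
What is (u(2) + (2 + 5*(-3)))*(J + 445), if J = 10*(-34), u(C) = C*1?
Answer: -1155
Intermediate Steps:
u(C) = C
J = -340
(u(2) + (2 + 5*(-3)))*(J + 445) = (2 + (2 + 5*(-3)))*(-340 + 445) = (2 + (2 - 15))*105 = (2 - 13)*105 = -11*105 = -1155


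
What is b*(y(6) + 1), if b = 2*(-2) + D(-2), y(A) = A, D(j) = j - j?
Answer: -28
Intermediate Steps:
D(j) = 0
b = -4 (b = 2*(-2) + 0 = -4 + 0 = -4)
b*(y(6) + 1) = -4*(6 + 1) = -4*7 = -28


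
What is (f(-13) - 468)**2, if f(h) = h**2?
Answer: 89401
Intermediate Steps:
(f(-13) - 468)**2 = ((-13)**2 - 468)**2 = (169 - 468)**2 = (-299)**2 = 89401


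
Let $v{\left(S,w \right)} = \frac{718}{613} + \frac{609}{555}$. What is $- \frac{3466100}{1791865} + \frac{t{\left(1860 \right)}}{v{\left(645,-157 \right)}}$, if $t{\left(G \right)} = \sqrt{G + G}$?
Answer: $- \frac{693220}{358373} + \frac{226810 \sqrt{930}}{257269} \approx 24.951$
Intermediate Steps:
$t{\left(G \right)} = \sqrt{2} \sqrt{G}$ ($t{\left(G \right)} = \sqrt{2 G} = \sqrt{2} \sqrt{G}$)
$v{\left(S,w \right)} = \frac{257269}{113405}$ ($v{\left(S,w \right)} = 718 \cdot \frac{1}{613} + 609 \cdot \frac{1}{555} = \frac{718}{613} + \frac{203}{185} = \frac{257269}{113405}$)
$- \frac{3466100}{1791865} + \frac{t{\left(1860 \right)}}{v{\left(645,-157 \right)}} = - \frac{3466100}{1791865} + \frac{\sqrt{2} \sqrt{1860}}{\frac{257269}{113405}} = \left(-3466100\right) \frac{1}{1791865} + \sqrt{2} \cdot 2 \sqrt{465} \cdot \frac{113405}{257269} = - \frac{693220}{358373} + 2 \sqrt{930} \cdot \frac{113405}{257269} = - \frac{693220}{358373} + \frac{226810 \sqrt{930}}{257269}$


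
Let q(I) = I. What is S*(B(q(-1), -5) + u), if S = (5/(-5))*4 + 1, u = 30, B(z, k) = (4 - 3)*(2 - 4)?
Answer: -84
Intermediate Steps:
B(z, k) = -2 (B(z, k) = 1*(-2) = -2)
S = -3 (S = (5*(-⅕))*4 + 1 = -1*4 + 1 = -4 + 1 = -3)
S*(B(q(-1), -5) + u) = -3*(-2 + 30) = -3*28 = -84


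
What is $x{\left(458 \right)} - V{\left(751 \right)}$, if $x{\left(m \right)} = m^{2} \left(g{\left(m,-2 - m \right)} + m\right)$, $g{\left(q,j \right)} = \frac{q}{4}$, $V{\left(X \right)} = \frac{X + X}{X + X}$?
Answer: $120089889$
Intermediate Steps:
$V{\left(X \right)} = 1$ ($V{\left(X \right)} = \frac{2 X}{2 X} = 2 X \frac{1}{2 X} = 1$)
$g{\left(q,j \right)} = \frac{q}{4}$ ($g{\left(q,j \right)} = q \frac{1}{4} = \frac{q}{4}$)
$x{\left(m \right)} = \frac{5 m^{3}}{4}$ ($x{\left(m \right)} = m^{2} \left(\frac{m}{4} + m\right) = m^{2} \frac{5 m}{4} = \frac{5 m^{3}}{4}$)
$x{\left(458 \right)} - V{\left(751 \right)} = \frac{5 \cdot 458^{3}}{4} - 1 = \frac{5}{4} \cdot 96071912 - 1 = 120089890 - 1 = 120089889$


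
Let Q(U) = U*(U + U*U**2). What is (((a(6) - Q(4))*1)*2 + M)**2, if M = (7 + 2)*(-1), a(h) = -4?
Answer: 314721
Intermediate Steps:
Q(U) = U*(U + U**3)
M = -9 (M = 9*(-1) = -9)
(((a(6) - Q(4))*1)*2 + M)**2 = (((-4 - (4**2 + 4**4))*1)*2 - 9)**2 = (((-4 - (16 + 256))*1)*2 - 9)**2 = (((-4 - 1*272)*1)*2 - 9)**2 = (((-4 - 272)*1)*2 - 9)**2 = (-276*1*2 - 9)**2 = (-276*2 - 9)**2 = (-552 - 9)**2 = (-561)**2 = 314721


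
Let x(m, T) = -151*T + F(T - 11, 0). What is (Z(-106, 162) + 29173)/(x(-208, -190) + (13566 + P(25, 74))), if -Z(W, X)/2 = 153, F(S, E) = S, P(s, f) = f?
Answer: 28867/42129 ≈ 0.68520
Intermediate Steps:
x(m, T) = -11 - 150*T (x(m, T) = -151*T + (T - 11) = -151*T + (-11 + T) = -11 - 150*T)
Z(W, X) = -306 (Z(W, X) = -2*153 = -306)
(Z(-106, 162) + 29173)/(x(-208, -190) + (13566 + P(25, 74))) = (-306 + 29173)/((-11 - 150*(-190)) + (13566 + 74)) = 28867/((-11 + 28500) + 13640) = 28867/(28489 + 13640) = 28867/42129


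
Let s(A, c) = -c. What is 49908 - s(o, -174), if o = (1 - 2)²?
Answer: 49734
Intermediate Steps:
o = 1 (o = (-1)² = 1)
49908 - s(o, -174) = 49908 - (-1)*(-174) = 49908 - 1*174 = 49908 - 174 = 49734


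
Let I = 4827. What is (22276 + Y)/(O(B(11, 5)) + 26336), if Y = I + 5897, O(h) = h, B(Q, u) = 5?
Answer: 33000/26341 ≈ 1.2528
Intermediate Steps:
Y = 10724 (Y = 4827 + 5897 = 10724)
(22276 + Y)/(O(B(11, 5)) + 26336) = (22276 + 10724)/(5 + 26336) = 33000/26341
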